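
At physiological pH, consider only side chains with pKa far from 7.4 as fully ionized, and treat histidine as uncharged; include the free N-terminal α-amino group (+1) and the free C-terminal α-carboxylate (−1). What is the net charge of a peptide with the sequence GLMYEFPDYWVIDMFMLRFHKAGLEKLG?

Near pH 7.4, K and R contribute +1 each, D and E contribute −1 each, and every other side chain (His included, as stated) is uncharged.
Positive (K, R): R18, K21, K26 → +3.
Negative (D, E): E5, D8, D13, E25 → −4.
The N-terminus (+1) and C-terminus (−1) cancel.
Net charge = (+3) + (−4) = −1.

-1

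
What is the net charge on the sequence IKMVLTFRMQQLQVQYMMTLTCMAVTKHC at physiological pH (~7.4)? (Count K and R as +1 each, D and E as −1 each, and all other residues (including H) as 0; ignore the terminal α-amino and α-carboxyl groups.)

+3

Positive (K, R): K2, R8, K27 → +3.
Negative (D, E): none → −0.
Net charge = (+3) + (−0) = +3.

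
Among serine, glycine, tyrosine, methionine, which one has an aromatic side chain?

Phenylalanine (F), tryptophan (W), and tyrosine (Y) have aromatic ring side chains.
Of the listed options, only tyrosine belongs to this group.

tyrosine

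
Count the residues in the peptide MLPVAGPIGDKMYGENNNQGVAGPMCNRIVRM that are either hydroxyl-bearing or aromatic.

1

Hydroxyl-bearing: S, T, Y. Aromatic: F, W, Y.
Hydroxyl-bearing residues here: Y13 (1).
Aromatic residues here: Y13 (1).
Y is in both groups, so the 1 Y residue must not be double-counted.
Total = 1 + 1 − 1 = 1.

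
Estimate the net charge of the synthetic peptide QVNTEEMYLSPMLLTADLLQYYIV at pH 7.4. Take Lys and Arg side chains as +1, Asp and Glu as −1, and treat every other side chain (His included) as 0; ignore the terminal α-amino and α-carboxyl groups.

-3

Positive (K, R): none → +0.
Negative (D, E): E5, E6, D17 → −3.
Net charge = (+0) + (−3) = −3.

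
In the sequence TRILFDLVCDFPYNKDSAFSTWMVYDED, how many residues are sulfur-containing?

2

The sulfur-bearing residues are cysteine (–SH) and methionine (–S–CH₃).
Matching residues: C9, M23.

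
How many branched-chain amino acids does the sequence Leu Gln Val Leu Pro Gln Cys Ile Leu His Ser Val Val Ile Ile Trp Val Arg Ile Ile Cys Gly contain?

V, L, and I make up the branched-chain aliphatic group.
Matching residues: Leu1, Val3, Leu4, Ile8, Leu9, Val12, Val13, Ile14, Ile15, Val17, Ile19, Ile20.

12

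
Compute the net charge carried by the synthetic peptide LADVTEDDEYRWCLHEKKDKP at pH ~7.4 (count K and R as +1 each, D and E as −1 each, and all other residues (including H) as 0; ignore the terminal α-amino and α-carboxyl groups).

-3

Positive (K, R): R11, K17, K18, K20 → +4.
Negative (D, E): D3, E6, D7, D8, E9, E16, D19 → −7.
Net charge = (+4) + (−7) = −3.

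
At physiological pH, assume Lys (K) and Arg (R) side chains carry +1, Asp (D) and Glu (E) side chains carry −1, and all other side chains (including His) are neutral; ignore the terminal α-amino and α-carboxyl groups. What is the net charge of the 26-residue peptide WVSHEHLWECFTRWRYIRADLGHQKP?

+1

Positive (K, R): R13, R15, R18, K25 → +4.
Negative (D, E): E5, E9, D20 → −3.
Net charge = (+4) + (−3) = +1.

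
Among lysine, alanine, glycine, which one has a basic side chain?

lysine

Lysine (K), arginine (R), and histidine (H) have basic, nitrogen-containing side chains.
Of the listed options, only lysine belongs to this group.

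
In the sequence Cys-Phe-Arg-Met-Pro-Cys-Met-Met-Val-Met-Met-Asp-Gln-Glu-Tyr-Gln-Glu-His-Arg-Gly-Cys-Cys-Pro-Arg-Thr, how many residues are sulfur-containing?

9

Only Cys (C) and Met (M) have a sulfur atom in the side chain.
Matching residues: Cys1, Met4, Cys6, Met7, Met8, Met10, Met11, Cys21, Cys22.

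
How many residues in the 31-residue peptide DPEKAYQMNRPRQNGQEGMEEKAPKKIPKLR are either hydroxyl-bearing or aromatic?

1

Hydroxyl-bearing: S, T, Y. Aromatic: F, W, Y.
Hydroxyl-bearing residues here: Y6 (1).
Aromatic residues here: Y6 (1).
Y is in both groups, so the 1 Y residue must not be double-counted.
Total = 1 + 1 − 1 = 1.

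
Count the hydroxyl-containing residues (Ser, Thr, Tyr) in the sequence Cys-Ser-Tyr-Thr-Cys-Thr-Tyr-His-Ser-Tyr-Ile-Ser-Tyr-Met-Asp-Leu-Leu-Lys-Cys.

9

Matching residues: Ser2, Tyr3, Thr4, Thr6, Tyr7, Ser9, Tyr10, Ser12, Tyr13.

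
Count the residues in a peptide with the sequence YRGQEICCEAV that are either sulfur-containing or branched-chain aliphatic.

Sulfur-containing: C, M. Branched-chain aliphatic: I, L, V.
Sulfur-containing residues here: C7, C8 (2).
Branched-chain aliphatic residues here: I6, V11 (2).
The two groups share no amino acid, so total = 2 + 2 = 4.

4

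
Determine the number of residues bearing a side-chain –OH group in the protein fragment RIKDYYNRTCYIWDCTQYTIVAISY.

9

The –OH-bearing residues are Ser, Thr (aliphatic alcohols), and Tyr (phenol).
Matching residues: Y5, Y6, T9, Y11, T16, Y18, T19, S24, Y25.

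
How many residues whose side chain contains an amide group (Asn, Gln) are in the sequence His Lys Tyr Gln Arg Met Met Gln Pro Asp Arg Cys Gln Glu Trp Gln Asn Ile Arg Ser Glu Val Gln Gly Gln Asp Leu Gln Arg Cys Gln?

Matching residues: Gln4, Gln8, Gln13, Gln16, Asn17, Gln23, Gln25, Gln28, Gln31.

9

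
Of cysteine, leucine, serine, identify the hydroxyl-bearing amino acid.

The –OH-bearing residues are Ser, Thr (aliphatic alcohols), and Tyr (phenol).
Of the listed options, only serine belongs to this group.

serine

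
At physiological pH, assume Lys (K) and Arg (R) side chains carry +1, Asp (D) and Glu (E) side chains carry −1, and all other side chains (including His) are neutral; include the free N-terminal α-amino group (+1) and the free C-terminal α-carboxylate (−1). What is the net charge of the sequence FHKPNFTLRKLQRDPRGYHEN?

+3

Positive (K, R): K3, R9, K10, R13, R16 → +5.
Negative (D, E): D14, E20 → −2.
The N-terminus (+1) and C-terminus (−1) cancel.
Net charge = (+5) + (−2) = +3.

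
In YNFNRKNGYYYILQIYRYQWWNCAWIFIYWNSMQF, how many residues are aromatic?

The aromatic amino acids are Phe (F, benzyl), Trp (W, indole), and Tyr (Y, phenol).
Matching residues: Y1, F3, Y9, Y10, Y11, Y16, Y18, W20, W21, W25, F27, Y29, W30, F35.

14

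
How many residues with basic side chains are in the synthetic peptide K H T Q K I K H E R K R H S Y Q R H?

The basic amino acids are Lys (K), Arg (R), and His (H).
Matching residues: K1, H2, K5, K7, H8, R10, K11, R12, H13, R17, H18.

11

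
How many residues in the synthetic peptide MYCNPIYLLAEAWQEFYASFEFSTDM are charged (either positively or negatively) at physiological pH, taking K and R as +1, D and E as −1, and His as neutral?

4

Charged side chains at pH ~7.4: K, R (positive); D, E (negative).
Matching residues: E11, E15, E21, D25.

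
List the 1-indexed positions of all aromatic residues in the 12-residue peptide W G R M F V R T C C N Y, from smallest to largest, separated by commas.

1, 5, 12

The aromatic amino acids are Phe (F, benzyl), Trp (W, indole), and Tyr (Y, phenol).
Matching residues: W1, F5, Y12.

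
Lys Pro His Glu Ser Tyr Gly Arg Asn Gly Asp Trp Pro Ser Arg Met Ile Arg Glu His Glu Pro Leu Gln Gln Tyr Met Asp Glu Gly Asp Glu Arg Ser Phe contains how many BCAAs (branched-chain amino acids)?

The BCAAs are Val, Leu, and Ile — aliphatic side chains with a branch point.
Matching residues: Ile17, Leu23.

2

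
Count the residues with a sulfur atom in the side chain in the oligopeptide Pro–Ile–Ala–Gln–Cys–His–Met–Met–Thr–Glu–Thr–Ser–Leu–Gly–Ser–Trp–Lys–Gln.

Cysteine (C, thiol) and methionine (M, thioether) are the two sulfur-containing amino acids.
Matching residues: Cys5, Met7, Met8.

3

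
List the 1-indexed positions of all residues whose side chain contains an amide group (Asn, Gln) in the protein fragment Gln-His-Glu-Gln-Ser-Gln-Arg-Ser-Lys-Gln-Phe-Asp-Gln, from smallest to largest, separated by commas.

Matching residues: Gln1, Gln4, Gln6, Gln10, Gln13.

1, 4, 6, 10, 13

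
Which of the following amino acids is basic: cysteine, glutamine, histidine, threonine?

histidine

Lysine (K), arginine (R), and histidine (H) have basic, nitrogen-containing side chains.
Of the listed options, only histidine belongs to this group.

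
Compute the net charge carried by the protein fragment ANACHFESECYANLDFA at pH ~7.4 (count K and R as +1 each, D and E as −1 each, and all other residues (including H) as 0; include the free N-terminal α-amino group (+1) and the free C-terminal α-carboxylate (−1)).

-3

Positive (K, R): none → +0.
Negative (D, E): E7, E9, D15 → −3.
The N-terminus (+1) and C-terminus (−1) cancel.
Net charge = (+0) + (−3) = −3.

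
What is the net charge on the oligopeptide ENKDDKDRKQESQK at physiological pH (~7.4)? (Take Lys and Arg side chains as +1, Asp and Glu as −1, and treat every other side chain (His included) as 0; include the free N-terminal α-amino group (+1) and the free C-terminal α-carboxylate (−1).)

Positive (K, R): K3, K6, R8, K9, K14 → +5.
Negative (D, E): E1, D4, D5, D7, E11 → −5.
The N-terminus (+1) and C-terminus (−1) cancel.
Net charge = (+5) + (−5) = 0.

0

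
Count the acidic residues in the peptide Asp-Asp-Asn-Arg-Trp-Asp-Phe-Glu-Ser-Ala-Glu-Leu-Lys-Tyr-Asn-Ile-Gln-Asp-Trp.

Only D (aspartate) and E (glutamate) carry a side-chain carboxylic acid.
Matching residues: Asp1, Asp2, Asp6, Glu8, Glu11, Asp18.

6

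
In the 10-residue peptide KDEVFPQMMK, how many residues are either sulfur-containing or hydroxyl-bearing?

Sulfur-containing: C, M. Hydroxyl-bearing: S, T, Y.
Sulfur-containing residues here: M8, M9 (2).
Hydroxyl-bearing residues here: none (0).
The two groups share no amino acid, so total = 2 + 0 = 2.

2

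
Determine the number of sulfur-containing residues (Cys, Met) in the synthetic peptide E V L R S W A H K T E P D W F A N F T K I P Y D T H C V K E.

Matching residues: C27.

1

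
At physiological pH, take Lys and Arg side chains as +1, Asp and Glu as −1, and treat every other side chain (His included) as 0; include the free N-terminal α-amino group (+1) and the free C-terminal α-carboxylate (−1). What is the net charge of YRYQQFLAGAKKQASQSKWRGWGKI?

Positive (K, R): R2, K11, K12, K18, R20, K24 → +6.
Negative (D, E): none → −0.
The N-terminus (+1) and C-terminus (−1) cancel.
Net charge = (+6) + (−0) = +6.

+6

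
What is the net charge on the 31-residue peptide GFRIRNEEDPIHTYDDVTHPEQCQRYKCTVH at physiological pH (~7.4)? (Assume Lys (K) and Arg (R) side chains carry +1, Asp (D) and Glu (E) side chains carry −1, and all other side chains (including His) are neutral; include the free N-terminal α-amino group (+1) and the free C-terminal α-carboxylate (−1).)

Positive (K, R): R3, R5, R25, K27 → +4.
Negative (D, E): E7, E8, D9, D15, D16, E21 → −6.
The N-terminus (+1) and C-terminus (−1) cancel.
Net charge = (+4) + (−6) = −2.

-2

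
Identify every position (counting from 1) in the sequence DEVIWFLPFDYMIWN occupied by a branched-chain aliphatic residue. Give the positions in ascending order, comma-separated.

3, 4, 7, 13

The BCAAs are Val, Leu, and Ile — aliphatic side chains with a branch point.
Matching residues: V3, I4, L7, I13.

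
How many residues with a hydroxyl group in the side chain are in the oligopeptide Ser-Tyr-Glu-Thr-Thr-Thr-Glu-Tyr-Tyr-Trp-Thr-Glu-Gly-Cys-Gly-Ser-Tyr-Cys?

Serine (S), threonine (T), and tyrosine (Y) each carry a hydroxyl group on the side chain.
Matching residues: Ser1, Tyr2, Thr4, Thr5, Thr6, Tyr8, Tyr9, Thr11, Ser16, Tyr17.

10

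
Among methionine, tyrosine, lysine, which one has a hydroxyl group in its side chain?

tyrosine

The –OH-bearing residues are Ser, Thr (aliphatic alcohols), and Tyr (phenol).
Of the listed options, only tyrosine belongs to this group.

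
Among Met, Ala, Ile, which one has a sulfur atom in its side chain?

Cysteine (C, thiol) and methionine (M, thioether) are the two sulfur-containing amino acids.
Of the listed options, only Met belongs to this group.

Met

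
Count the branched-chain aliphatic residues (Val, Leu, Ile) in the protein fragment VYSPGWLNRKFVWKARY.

Matching residues: V1, L7, V12.

3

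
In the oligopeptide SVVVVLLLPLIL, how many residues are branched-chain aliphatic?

10

V, L, and I make up the branched-chain aliphatic group.
Matching residues: V2, V3, V4, V5, L6, L7, L8, L10, I11, L12.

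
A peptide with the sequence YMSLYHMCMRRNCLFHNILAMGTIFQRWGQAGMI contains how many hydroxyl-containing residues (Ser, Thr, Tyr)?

Matching residues: Y1, S3, Y5, T23.

4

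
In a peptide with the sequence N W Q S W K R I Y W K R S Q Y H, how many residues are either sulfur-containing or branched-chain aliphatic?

1

Sulfur-containing: C, M. Branched-chain aliphatic: I, L, V.
Sulfur-containing residues here: none (0).
Branched-chain aliphatic residues here: I8 (1).
The two groups share no amino acid, so total = 0 + 1 = 1.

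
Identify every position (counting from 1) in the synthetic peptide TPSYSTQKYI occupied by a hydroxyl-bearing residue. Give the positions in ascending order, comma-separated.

S, T, and Y are the three residues with a side-chain hydroxyl.
Matching residues: T1, S3, Y4, S5, T6, Y9.

1, 3, 4, 5, 6, 9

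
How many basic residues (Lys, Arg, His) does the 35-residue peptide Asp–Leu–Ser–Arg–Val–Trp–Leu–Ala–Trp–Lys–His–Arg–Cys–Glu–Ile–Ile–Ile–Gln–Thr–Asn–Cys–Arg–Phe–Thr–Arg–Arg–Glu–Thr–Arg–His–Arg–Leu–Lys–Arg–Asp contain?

Matching residues: Arg4, Lys10, His11, Arg12, Arg22, Arg25, Arg26, Arg29, His30, Arg31, Lys33, Arg34.

12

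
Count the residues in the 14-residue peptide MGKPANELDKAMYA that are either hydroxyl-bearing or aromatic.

1

Hydroxyl-bearing: S, T, Y. Aromatic: F, W, Y.
Hydroxyl-bearing residues here: Y13 (1).
Aromatic residues here: Y13 (1).
Y is in both groups, so the 1 Y residue must not be double-counted.
Total = 1 + 1 − 1 = 1.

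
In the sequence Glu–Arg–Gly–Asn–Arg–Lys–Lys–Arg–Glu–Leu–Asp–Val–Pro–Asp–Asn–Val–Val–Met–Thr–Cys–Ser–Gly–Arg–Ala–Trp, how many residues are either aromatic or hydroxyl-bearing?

Aromatic: F, W, Y. Hydroxyl-bearing: S, T, Y.
Aromatic residues here: Trp25 (1).
Hydroxyl-bearing residues here: Thr19, Ser21 (2).
(Y belongs to both groups, but none appear in this sequence.) Total = 1 + 2 = 3.

3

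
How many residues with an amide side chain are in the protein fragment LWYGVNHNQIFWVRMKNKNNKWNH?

The amide-side-chain residues are Asn (N) and Gln (Q).
Matching residues: N6, N8, Q9, N17, N19, N20, N23.

7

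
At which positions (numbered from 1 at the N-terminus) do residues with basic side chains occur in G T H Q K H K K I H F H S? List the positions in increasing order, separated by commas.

3, 5, 6, 7, 8, 10, 12

Lysine (K), arginine (R), and histidine (H) have basic, nitrogen-containing side chains.
Matching residues: H3, K5, H6, K7, K8, H10, H12.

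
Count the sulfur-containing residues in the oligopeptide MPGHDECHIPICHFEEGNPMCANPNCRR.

6

Only Cys (C) and Met (M) have a sulfur atom in the side chain.
Matching residues: M1, C7, C12, M20, C21, C26.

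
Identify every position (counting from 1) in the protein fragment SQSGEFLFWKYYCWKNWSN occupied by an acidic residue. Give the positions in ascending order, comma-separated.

Aspartate (D) and glutamate (E) have carboxylic-acid side chains and are the acidic amino acids.
Matching residues: E5.

5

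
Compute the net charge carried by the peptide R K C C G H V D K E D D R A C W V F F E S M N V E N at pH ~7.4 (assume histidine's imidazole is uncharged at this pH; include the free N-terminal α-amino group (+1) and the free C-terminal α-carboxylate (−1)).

The side chains ionized at physiological pH are Lys/Arg (+1) and Asp/Glu (−1); with His treated as neutral, nothing else contributes.
Positive (K, R): R1, K2, K9, R13 → +4.
Negative (D, E): D8, E10, D11, D12, E20, E25 → −6.
The N-terminus (+1) and C-terminus (−1) cancel.
Net charge = (+4) + (−6) = −2.

-2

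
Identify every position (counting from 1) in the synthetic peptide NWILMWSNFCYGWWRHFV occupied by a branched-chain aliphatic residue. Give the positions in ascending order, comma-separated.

Matching residues: I3, L4, V18.

3, 4, 18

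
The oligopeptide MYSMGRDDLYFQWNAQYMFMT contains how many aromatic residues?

6

The aromatic amino acids are Phe (F, benzyl), Trp (W, indole), and Tyr (Y, phenol).
Matching residues: Y2, Y10, F11, W13, Y17, F19.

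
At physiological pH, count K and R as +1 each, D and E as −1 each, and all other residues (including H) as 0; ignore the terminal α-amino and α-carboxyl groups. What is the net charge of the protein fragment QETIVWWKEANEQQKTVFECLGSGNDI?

Positive (K, R): K8, K15 → +2.
Negative (D, E): E2, E9, E12, E19, D26 → −5.
Net charge = (+2) + (−5) = −3.

-3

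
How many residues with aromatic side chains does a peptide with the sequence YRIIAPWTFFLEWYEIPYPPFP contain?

The aromatic amino acids are Phe (F, benzyl), Trp (W, indole), and Tyr (Y, phenol).
Matching residues: Y1, W7, F9, F10, W13, Y14, Y18, F21.

8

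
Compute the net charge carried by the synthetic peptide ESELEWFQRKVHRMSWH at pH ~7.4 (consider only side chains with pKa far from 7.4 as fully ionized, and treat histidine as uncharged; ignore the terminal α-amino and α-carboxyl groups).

0

The side chains ionized at physiological pH are Lys/Arg (+1) and Asp/Glu (−1); with His treated as neutral, nothing else contributes.
Positive (K, R): R9, K10, R13 → +3.
Negative (D, E): E1, E3, E5 → −3.
Net charge = (+3) + (−3) = 0.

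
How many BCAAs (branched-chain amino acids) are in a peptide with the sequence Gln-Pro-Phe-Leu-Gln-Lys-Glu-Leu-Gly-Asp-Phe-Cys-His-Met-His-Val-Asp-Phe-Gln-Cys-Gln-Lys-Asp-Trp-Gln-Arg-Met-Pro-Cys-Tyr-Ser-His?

The BCAAs are Val, Leu, and Ile — aliphatic side chains with a branch point.
Matching residues: Leu4, Leu8, Val16.

3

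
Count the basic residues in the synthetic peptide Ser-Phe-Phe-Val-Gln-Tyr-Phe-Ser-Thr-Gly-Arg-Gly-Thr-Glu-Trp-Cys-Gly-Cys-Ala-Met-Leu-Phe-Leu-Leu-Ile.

1

The basic amino acids are Lys (K), Arg (R), and His (H).
Matching residues: Arg11.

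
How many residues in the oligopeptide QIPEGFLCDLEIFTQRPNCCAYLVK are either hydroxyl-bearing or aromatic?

4

Hydroxyl-bearing: S, T, Y. Aromatic: F, W, Y.
Hydroxyl-bearing residues here: T14, Y22 (2).
Aromatic residues here: F6, F13, Y22 (3).
Y is in both groups, so the 1 Y residue must not be double-counted.
Total = 2 + 3 − 1 = 4.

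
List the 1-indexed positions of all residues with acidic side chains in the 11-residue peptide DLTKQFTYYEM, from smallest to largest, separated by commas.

1, 10

The acidic residues are Asp (D) and Glu (E), whose side chains end in a carboxylate group.
Matching residues: D1, E10.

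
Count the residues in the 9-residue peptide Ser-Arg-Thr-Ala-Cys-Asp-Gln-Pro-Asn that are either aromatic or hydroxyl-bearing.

Aromatic: F, W, Y. Hydroxyl-bearing: S, T, Y.
Aromatic residues here: none (0).
Hydroxyl-bearing residues here: Ser1, Thr3 (2).
(Y belongs to both groups, but none appear in this sequence.) Total = 0 + 2 = 2.

2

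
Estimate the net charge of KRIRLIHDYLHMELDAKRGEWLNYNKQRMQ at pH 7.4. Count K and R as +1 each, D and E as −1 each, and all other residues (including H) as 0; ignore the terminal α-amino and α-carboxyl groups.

Positive (K, R): K1, R2, R4, K17, R18, K26, R28 → +7.
Negative (D, E): D8, E13, D15, E20 → −4.
Net charge = (+7) + (−4) = +3.

+3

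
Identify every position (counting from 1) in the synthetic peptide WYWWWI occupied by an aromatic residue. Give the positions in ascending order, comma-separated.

1, 2, 3, 4, 5

F, W, and Y each carry an aromatic ring on the side chain.
Matching residues: W1, Y2, W3, W4, W5.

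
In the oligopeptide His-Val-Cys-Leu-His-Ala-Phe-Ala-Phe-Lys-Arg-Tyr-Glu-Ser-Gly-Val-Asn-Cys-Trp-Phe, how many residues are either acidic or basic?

Acidic: D, E. Basic: H, K, R.
Acidic residues here: Glu13 (1).
Basic residues here: His1, His5, Lys10, Arg11 (4).
The two groups share no amino acid, so total = 1 + 4 = 5.

5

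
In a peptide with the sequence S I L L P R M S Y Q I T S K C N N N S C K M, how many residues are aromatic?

The aromatic amino acids are Phe (F, benzyl), Trp (W, indole), and Tyr (Y, phenol).
Matching residues: Y9.

1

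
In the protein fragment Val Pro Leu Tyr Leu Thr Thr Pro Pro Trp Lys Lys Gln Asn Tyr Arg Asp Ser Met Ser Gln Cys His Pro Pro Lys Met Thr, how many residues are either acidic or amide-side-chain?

Acidic: D, E. Amide-side-chain: N, Q.
Acidic residues here: Asp17 (1).
Amide-side-chain residues here: Gln13, Asn14, Gln21 (3).
The two groups share no amino acid, so total = 1 + 3 = 4.

4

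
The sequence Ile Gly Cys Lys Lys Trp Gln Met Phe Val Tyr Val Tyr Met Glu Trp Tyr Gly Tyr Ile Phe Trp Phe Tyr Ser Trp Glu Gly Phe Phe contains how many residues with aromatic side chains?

14

F, W, and Y each carry an aromatic ring on the side chain.
Matching residues: Trp6, Phe9, Tyr11, Tyr13, Trp16, Tyr17, Tyr19, Phe21, Trp22, Phe23, Tyr24, Trp26, Phe29, Phe30.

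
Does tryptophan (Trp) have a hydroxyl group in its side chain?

No

Serine (S), threonine (T), and tyrosine (Y) each carry a hydroxyl group on the side chain.
Tryptophan is not in this group.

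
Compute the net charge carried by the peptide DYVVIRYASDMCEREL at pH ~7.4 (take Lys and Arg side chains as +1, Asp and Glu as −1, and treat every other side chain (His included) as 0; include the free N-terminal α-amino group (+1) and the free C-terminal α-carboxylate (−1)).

-2

Positive (K, R): R6, R14 → +2.
Negative (D, E): D1, D10, E13, E15 → −4.
The N-terminus (+1) and C-terminus (−1) cancel.
Net charge = (+2) + (−4) = −2.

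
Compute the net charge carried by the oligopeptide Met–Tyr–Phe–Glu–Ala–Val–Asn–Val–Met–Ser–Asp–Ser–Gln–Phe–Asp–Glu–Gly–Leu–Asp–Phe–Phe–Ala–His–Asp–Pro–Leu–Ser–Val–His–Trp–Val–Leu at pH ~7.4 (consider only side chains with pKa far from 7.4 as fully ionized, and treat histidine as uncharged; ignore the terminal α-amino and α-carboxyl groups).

-6

Near pH 7.4, K and R contribute +1 each, D and E contribute −1 each, and every other side chain (His included, as stated) is uncharged.
Positive (K, R): none → +0.
Negative (D, E): Glu4, Asp11, Asp15, Glu16, Asp19, Asp24 → −6.
Net charge = (+0) + (−6) = −6.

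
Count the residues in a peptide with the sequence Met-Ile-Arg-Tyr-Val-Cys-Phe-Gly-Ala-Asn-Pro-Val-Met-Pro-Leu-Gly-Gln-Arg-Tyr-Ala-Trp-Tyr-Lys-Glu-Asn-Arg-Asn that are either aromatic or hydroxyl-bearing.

Aromatic: F, W, Y. Hydroxyl-bearing: S, T, Y.
Aromatic residues here: Tyr4, Phe7, Tyr19, Trp21, Tyr22 (5).
Hydroxyl-bearing residues here: Tyr4, Tyr19, Tyr22 (3).
Y is in both groups, so the 3 Y residues must not be double-counted.
Total = 5 + 3 − 3 = 5.

5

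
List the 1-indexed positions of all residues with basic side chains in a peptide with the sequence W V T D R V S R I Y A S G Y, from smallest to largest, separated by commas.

5, 8

Lysine (K), arginine (R), and histidine (H) have basic, nitrogen-containing side chains.
Matching residues: R5, R8.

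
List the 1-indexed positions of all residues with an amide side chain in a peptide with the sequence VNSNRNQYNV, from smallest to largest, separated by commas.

The amide-side-chain residues are Asn (N) and Gln (Q).
Matching residues: N2, N4, N6, Q7, N9.

2, 4, 6, 7, 9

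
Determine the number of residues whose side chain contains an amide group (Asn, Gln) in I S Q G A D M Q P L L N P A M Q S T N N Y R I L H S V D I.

6

Matching residues: Q3, Q8, N12, Q16, N19, N20.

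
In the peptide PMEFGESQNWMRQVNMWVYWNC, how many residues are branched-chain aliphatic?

2

The BCAAs are Val, Leu, and Ile — aliphatic side chains with a branch point.
Matching residues: V14, V18.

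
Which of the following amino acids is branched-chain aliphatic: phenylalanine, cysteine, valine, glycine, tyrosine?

Valine (V), leucine (L), and isoleucine (I) are the branched-chain amino acids.
Of the listed options, only valine belongs to this group.

valine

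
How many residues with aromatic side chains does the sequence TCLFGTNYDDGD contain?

2

F, W, and Y each carry an aromatic ring on the side chain.
Matching residues: F4, Y8.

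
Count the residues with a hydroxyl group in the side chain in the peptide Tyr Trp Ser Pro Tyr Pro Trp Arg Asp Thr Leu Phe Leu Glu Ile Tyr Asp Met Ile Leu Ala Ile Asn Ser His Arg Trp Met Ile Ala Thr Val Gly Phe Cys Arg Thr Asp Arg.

Serine (S), threonine (T), and tyrosine (Y) each carry a hydroxyl group on the side chain.
Matching residues: Tyr1, Ser3, Tyr5, Thr10, Tyr16, Ser24, Thr31, Thr37.

8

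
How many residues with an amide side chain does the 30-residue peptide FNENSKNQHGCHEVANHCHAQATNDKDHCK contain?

7

Asparagine (N) and glutamine (Q) have uncharged amide side chains.
Matching residues: N2, N4, N7, Q8, N16, Q21, N24.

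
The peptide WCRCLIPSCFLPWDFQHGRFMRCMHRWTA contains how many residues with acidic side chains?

1

Aspartate (D) and glutamate (E) have carboxylic-acid side chains and are the acidic amino acids.
Matching residues: D14.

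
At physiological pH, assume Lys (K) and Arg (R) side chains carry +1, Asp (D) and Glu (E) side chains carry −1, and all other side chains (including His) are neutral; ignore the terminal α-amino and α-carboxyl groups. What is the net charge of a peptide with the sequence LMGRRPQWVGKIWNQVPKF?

+4

Positive (K, R): R4, R5, K11, K18 → +4.
Negative (D, E): none → −0.
Net charge = (+4) + (−0) = +4.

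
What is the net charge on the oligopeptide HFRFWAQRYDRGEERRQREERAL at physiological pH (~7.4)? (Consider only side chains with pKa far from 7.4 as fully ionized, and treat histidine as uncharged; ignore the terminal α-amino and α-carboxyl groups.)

The side chains ionized at physiological pH are Lys/Arg (+1) and Asp/Glu (−1); with His treated as neutral, nothing else contributes.
Positive (K, R): R3, R8, R11, R15, R16, R18, R21 → +7.
Negative (D, E): D10, E13, E14, E19, E20 → −5.
Net charge = (+7) + (−5) = +2.

+2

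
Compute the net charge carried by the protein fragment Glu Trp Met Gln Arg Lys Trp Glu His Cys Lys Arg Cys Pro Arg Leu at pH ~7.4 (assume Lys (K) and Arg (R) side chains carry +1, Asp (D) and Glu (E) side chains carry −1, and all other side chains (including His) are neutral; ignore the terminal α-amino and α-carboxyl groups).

+3

Positive (K, R): Arg5, Lys6, Lys11, Arg12, Arg15 → +5.
Negative (D, E): Glu1, Glu8 → −2.
Net charge = (+5) + (−2) = +3.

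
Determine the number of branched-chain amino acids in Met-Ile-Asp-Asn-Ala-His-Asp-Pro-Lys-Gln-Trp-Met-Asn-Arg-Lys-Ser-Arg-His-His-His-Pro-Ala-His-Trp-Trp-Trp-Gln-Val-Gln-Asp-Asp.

V, L, and I make up the branched-chain aliphatic group.
Matching residues: Ile2, Val28.

2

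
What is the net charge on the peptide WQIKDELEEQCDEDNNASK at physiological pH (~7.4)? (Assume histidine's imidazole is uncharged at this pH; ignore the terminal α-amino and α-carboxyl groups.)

-5

The side chains ionized at physiological pH are Lys/Arg (+1) and Asp/Glu (−1); with His treated as neutral, nothing else contributes.
Positive (K, R): K4, K19 → +2.
Negative (D, E): D5, E6, E8, E9, D12, E13, D14 → −7.
Net charge = (+2) + (−7) = −5.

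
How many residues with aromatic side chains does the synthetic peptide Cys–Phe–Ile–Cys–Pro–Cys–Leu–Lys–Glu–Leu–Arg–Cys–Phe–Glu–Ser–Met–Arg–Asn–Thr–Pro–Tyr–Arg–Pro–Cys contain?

Phenylalanine (F), tryptophan (W), and tyrosine (Y) have aromatic ring side chains.
Matching residues: Phe2, Phe13, Tyr21.

3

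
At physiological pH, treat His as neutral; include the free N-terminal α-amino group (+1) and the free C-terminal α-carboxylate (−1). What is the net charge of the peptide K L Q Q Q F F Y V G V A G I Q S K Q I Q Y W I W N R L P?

Near pH 7.4, K and R contribute +1 each, D and E contribute −1 each, and every other side chain (His included, as stated) is uncharged.
Positive (K, R): K1, K17, R26 → +3.
Negative (D, E): none → −0.
The N-terminus (+1) and C-terminus (−1) cancel.
Net charge = (+3) + (−0) = +3.

+3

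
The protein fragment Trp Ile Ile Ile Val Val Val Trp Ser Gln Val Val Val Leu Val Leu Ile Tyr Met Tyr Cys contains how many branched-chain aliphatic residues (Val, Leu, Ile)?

13

Matching residues: Ile2, Ile3, Ile4, Val5, Val6, Val7, Val11, Val12, Val13, Leu14, Val15, Leu16, Ile17.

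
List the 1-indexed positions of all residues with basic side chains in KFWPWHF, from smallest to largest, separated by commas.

The basic amino acids are Lys (K), Arg (R), and His (H).
Matching residues: K1, H6.

1, 6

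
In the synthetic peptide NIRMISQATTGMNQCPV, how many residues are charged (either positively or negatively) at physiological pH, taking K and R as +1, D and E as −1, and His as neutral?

Charged side chains at pH ~7.4: K, R (positive); D, E (negative).
Matching residues: R3.

1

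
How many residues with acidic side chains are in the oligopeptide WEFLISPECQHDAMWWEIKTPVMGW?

Only D (aspartate) and E (glutamate) carry a side-chain carboxylic acid.
Matching residues: E2, E8, D12, E17.

4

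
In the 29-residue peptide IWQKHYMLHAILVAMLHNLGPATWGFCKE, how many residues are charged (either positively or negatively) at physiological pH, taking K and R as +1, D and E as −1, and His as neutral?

3

Charged side chains at pH ~7.4: K, R (positive); D, E (negative).
Matching residues: K4, K28, E29.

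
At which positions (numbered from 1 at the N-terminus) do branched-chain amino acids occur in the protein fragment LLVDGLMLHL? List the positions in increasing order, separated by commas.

1, 2, 3, 6, 8, 10

The BCAAs are Val, Leu, and Ile — aliphatic side chains with a branch point.
Matching residues: L1, L2, V3, L6, L8, L10.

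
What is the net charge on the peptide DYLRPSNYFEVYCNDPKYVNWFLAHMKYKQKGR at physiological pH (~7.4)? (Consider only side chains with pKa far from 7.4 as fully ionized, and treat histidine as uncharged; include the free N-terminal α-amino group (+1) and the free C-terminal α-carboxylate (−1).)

+3

The side chains ionized at physiological pH are Lys/Arg (+1) and Asp/Glu (−1); with His treated as neutral, nothing else contributes.
Positive (K, R): R4, K17, K27, K29, K31, R33 → +6.
Negative (D, E): D1, E10, D15 → −3.
The N-terminus (+1) and C-terminus (−1) cancel.
Net charge = (+6) + (−3) = +3.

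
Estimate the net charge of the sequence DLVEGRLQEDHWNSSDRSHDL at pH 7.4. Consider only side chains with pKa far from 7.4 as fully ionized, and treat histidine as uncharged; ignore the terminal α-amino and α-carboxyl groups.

-4

The side chains ionized at physiological pH are Lys/Arg (+1) and Asp/Glu (−1); with His treated as neutral, nothing else contributes.
Positive (K, R): R6, R17 → +2.
Negative (D, E): D1, E4, E9, D10, D16, D20 → −6.
Net charge = (+2) + (−6) = −4.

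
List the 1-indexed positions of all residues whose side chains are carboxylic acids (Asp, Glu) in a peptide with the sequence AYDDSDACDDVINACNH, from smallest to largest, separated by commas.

3, 4, 6, 9, 10

Matching residues: D3, D4, D6, D9, D10.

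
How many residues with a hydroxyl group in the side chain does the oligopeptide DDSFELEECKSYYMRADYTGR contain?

6

Serine (S), threonine (T), and tyrosine (Y) each carry a hydroxyl group on the side chain.
Matching residues: S3, S11, Y12, Y13, Y18, T19.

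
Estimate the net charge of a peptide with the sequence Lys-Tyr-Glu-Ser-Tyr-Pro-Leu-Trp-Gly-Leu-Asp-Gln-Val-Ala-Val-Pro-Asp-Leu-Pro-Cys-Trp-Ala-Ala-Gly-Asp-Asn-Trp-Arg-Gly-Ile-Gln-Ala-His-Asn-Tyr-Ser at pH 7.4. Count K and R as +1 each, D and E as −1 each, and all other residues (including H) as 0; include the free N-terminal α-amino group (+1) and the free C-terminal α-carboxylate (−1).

Positive (K, R): Lys1, Arg28 → +2.
Negative (D, E): Glu3, Asp11, Asp17, Asp25 → −4.
The N-terminus (+1) and C-terminus (−1) cancel.
Net charge = (+2) + (−4) = −2.

-2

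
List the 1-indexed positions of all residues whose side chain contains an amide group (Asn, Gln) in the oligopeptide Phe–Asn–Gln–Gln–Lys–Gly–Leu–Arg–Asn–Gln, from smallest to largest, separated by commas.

Matching residues: Asn2, Gln3, Gln4, Asn9, Gln10.

2, 3, 4, 9, 10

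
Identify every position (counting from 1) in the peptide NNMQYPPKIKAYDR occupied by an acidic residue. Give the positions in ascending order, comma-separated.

13

The acidic residues are Asp (D) and Glu (E), whose side chains end in a carboxylate group.
Matching residues: D13.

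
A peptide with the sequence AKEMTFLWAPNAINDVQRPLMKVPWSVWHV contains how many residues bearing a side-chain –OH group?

2

The –OH-bearing residues are Ser, Thr (aliphatic alcohols), and Tyr (phenol).
Matching residues: T5, S26.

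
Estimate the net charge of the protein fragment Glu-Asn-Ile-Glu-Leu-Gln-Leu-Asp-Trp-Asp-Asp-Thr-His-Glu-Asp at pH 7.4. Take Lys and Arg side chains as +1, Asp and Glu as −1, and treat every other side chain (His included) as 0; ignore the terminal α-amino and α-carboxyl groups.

-7

Positive (K, R): none → +0.
Negative (D, E): Glu1, Glu4, Asp8, Asp10, Asp11, Glu14, Asp15 → −7.
Net charge = (+0) + (−7) = −7.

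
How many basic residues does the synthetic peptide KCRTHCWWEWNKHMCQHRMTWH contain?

The basic amino acids are Lys (K), Arg (R), and His (H).
Matching residues: K1, R3, H5, K12, H13, H17, R18, H22.

8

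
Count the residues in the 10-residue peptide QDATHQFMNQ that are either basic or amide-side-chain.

Basic: H, K, R. Amide-side-chain: N, Q.
Basic residues here: H5 (1).
Amide-side-chain residues here: Q1, Q6, N9, Q10 (4).
The two groups share no amino acid, so total = 1 + 4 = 5.

5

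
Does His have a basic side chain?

Yes

K, R, and H are the three residues with basic side chains (ε-amine, guanidinium, and imidazole respectively).
Histidine is in this group.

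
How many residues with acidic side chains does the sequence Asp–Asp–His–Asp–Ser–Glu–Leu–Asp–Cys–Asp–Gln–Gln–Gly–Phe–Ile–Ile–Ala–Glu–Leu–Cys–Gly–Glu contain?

Aspartate (D) and glutamate (E) have carboxylic-acid side chains and are the acidic amino acids.
Matching residues: Asp1, Asp2, Asp4, Glu6, Asp8, Asp10, Glu18, Glu22.

8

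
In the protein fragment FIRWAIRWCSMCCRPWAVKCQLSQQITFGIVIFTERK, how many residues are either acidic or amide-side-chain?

4

Acidic: D, E. Amide-side-chain: N, Q.
Acidic residues here: E35 (1).
Amide-side-chain residues here: Q21, Q24, Q25 (3).
The two groups share no amino acid, so total = 1 + 3 = 4.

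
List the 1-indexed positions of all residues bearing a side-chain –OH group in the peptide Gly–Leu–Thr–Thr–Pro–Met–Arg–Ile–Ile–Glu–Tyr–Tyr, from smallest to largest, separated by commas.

Serine (S), threonine (T), and tyrosine (Y) each carry a hydroxyl group on the side chain.
Matching residues: Thr3, Thr4, Tyr11, Tyr12.

3, 4, 11, 12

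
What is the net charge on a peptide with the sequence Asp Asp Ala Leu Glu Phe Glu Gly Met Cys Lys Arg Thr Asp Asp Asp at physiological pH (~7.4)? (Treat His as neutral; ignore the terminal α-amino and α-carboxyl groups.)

-5

Near pH 7.4, K and R contribute +1 each, D and E contribute −1 each, and every other side chain (His included, as stated) is uncharged.
Positive (K, R): Lys11, Arg12 → +2.
Negative (D, E): Asp1, Asp2, Glu5, Glu7, Asp14, Asp15, Asp16 → −7.
Net charge = (+2) + (−7) = −5.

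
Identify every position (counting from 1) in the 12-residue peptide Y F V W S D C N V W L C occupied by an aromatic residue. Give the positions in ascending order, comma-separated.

1, 2, 4, 10

Matching residues: Y1, F2, W4, W10.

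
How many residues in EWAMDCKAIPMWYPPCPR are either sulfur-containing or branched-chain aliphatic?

5

Sulfur-containing: C, M. Branched-chain aliphatic: I, L, V.
Sulfur-containing residues here: M4, C6, M11, C16 (4).
Branched-chain aliphatic residues here: I9 (1).
The two groups share no amino acid, so total = 4 + 1 = 5.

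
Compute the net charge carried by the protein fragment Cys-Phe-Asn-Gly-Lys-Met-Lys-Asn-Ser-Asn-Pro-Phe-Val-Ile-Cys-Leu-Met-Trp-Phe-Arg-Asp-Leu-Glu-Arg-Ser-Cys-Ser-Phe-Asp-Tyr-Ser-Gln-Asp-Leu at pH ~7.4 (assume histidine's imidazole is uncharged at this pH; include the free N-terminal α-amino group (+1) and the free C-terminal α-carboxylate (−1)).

The side chains ionized at physiological pH are Lys/Arg (+1) and Asp/Glu (−1); with His treated as neutral, nothing else contributes.
Positive (K, R): Lys5, Lys7, Arg20, Arg24 → +4.
Negative (D, E): Asp21, Glu23, Asp29, Asp33 → −4.
The N-terminus (+1) and C-terminus (−1) cancel.
Net charge = (+4) + (−4) = 0.

0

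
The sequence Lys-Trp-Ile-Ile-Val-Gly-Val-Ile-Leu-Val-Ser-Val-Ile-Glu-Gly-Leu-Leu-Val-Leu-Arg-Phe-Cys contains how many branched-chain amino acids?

13

Valine (V), leucine (L), and isoleucine (I) are the branched-chain amino acids.
Matching residues: Ile3, Ile4, Val5, Val7, Ile8, Leu9, Val10, Val12, Ile13, Leu16, Leu17, Val18, Leu19.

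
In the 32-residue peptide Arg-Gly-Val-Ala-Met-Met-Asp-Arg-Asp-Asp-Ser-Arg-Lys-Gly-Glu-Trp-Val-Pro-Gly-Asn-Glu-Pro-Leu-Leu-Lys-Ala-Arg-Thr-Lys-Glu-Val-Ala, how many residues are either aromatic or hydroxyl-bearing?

Aromatic: F, W, Y. Hydroxyl-bearing: S, T, Y.
Aromatic residues here: Trp16 (1).
Hydroxyl-bearing residues here: Ser11, Thr28 (2).
(Y belongs to both groups, but none appear in this sequence.) Total = 1 + 2 = 3.

3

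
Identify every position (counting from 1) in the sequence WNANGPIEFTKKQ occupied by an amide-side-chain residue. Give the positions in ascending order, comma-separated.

2, 4, 13

The amide-side-chain residues are Asn (N) and Gln (Q).
Matching residues: N2, N4, Q13.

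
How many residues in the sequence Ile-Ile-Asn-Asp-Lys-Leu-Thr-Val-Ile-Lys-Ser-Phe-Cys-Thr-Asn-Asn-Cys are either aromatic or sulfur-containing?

3

Aromatic: F, W, Y. Sulfur-containing: C, M.
Aromatic residues here: Phe12 (1).
Sulfur-containing residues here: Cys13, Cys17 (2).
The two groups share no amino acid, so total = 1 + 2 = 3.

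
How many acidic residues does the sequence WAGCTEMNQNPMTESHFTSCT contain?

Only D (aspartate) and E (glutamate) carry a side-chain carboxylic acid.
Matching residues: E6, E14.

2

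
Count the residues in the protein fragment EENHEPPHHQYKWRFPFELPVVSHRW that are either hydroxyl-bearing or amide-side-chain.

4

Hydroxyl-bearing: S, T, Y. Amide-side-chain: N, Q.
Hydroxyl-bearing residues here: Y11, S23 (2).
Amide-side-chain residues here: N3, Q10 (2).
The two groups share no amino acid, so total = 2 + 2 = 4.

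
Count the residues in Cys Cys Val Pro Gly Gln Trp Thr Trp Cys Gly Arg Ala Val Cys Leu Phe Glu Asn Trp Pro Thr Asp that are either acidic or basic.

Acidic: D, E. Basic: H, K, R.
Acidic residues here: Glu18, Asp23 (2).
Basic residues here: Arg12 (1).
The two groups share no amino acid, so total = 2 + 1 = 3.

3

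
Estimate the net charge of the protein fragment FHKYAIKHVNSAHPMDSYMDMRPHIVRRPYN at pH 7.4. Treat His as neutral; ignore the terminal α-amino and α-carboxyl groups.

Near pH 7.4, K and R contribute +1 each, D and E contribute −1 each, and every other side chain (His included, as stated) is uncharged.
Positive (K, R): K3, K7, R22, R27, R28 → +5.
Negative (D, E): D16, D20 → −2.
Net charge = (+5) + (−2) = +3.

+3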